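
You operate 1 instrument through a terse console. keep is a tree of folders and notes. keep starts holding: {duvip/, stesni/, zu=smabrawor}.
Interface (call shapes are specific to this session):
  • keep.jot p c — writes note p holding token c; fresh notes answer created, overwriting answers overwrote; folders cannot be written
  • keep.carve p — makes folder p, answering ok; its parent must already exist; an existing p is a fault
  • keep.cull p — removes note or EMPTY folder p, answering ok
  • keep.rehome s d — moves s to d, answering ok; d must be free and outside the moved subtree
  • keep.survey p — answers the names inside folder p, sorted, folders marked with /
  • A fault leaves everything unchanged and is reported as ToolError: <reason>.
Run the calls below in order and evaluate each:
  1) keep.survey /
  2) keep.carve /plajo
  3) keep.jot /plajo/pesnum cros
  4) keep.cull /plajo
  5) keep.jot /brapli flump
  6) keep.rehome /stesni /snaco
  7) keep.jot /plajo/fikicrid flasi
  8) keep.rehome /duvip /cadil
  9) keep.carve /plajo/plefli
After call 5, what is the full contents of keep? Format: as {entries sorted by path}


Answer: {brapli=flump, duvip/, plajo/, plajo/pesnum=cros, stesni/, zu=smabrawor}

Derivation:
! keep.survey(p='/') -> [duvip/, stesni/, zu]
! keep.carve(p='/plajo') -> ok
! keep.jot(p='/plajo/pesnum', c='cros') -> created
! keep.cull(p='/plajo') -> ToolError: not empty
! keep.jot(p='/brapli', c='flump') -> created
! keep.rehome(s='/stesni', d='/snaco') -> ok
! keep.jot(p='/plajo/fikicrid', c='flasi') -> created
! keep.rehome(s='/duvip', d='/cadil') -> ok
! keep.carve(p='/plajo/plefli') -> ok


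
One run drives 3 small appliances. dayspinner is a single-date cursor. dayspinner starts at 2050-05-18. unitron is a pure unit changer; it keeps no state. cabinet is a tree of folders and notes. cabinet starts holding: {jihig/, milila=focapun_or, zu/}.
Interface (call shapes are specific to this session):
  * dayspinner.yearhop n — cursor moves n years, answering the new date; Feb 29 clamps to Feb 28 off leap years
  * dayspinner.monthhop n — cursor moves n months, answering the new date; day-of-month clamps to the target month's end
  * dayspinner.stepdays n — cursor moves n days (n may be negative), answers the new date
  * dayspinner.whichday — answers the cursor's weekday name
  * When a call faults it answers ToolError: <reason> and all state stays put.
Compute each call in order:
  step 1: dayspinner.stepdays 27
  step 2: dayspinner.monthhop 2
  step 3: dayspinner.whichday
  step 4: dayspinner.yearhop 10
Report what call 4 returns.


Answer: 2060-08-14

Derivation:
Calling dayspinner.stepdays(n='27'), and see 2050-06-14.
I invoke dayspinner.monthhop(n='2'), and see 2050-08-14.
Then dayspinner.whichday, and see Sunday.
I call dayspinner.yearhop(n='10'): 2060-08-14.


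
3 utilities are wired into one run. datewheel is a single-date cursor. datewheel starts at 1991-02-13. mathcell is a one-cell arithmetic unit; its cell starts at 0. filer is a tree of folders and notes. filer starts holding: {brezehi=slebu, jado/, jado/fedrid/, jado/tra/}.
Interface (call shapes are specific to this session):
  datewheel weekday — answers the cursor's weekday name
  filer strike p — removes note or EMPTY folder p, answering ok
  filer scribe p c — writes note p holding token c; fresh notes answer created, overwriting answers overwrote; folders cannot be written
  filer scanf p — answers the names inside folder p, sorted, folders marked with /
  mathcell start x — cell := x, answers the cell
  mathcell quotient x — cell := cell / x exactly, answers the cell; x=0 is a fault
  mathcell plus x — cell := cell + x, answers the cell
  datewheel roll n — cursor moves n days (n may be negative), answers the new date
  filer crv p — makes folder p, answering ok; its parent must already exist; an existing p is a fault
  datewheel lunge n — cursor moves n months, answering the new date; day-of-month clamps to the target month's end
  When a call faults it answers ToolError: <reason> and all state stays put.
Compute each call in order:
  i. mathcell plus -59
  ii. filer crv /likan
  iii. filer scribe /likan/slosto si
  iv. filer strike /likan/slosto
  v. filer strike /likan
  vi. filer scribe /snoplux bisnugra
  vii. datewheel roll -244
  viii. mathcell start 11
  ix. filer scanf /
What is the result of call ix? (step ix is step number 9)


Answer: [brezehi, jado/, snoplux]

Derivation:
==> mathcell plus(x: -59)
<== -59
==> filer crv(p: /likan)
<== ok
==> filer scribe(p: /likan/slosto, c: si)
<== created
==> filer strike(p: /likan/slosto)
<== ok
==> filer strike(p: /likan)
<== ok
==> filer scribe(p: /snoplux, c: bisnugra)
<== created
==> datewheel roll(n: -244)
<== 1990-06-14
==> mathcell start(x: 11)
<== 11
==> filer scanf(p: /)
<== [brezehi, jado/, snoplux]


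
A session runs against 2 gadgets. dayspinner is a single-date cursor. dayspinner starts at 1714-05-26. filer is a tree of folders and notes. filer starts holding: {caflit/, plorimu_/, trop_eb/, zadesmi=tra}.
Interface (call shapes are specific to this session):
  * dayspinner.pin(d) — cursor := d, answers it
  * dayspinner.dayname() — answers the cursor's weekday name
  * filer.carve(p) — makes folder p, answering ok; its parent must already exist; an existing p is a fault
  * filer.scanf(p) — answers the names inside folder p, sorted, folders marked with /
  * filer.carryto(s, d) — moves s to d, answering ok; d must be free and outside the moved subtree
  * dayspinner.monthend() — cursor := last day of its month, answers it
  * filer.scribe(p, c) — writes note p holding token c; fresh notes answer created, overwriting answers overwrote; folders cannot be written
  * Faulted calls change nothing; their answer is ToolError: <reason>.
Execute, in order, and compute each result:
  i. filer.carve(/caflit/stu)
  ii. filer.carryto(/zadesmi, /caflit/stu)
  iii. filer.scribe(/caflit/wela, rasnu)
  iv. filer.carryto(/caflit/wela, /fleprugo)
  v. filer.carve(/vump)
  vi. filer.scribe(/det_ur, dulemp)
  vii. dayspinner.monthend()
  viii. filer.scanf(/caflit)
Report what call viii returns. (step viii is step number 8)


Answer: [stu/]

Derivation:
Act: filer.carve[p='/caflit/stu']
Obs: ok
Act: filer.carryto[s='/zadesmi'; d='/caflit/stu']
Obs: ToolError: exists
Act: filer.scribe[p='/caflit/wela'; c='rasnu']
Obs: created
Act: filer.carryto[s='/caflit/wela'; d='/fleprugo']
Obs: ok
Act: filer.carve[p='/vump']
Obs: ok
Act: filer.scribe[p='/det_ur'; c='dulemp']
Obs: created
Act: dayspinner.monthend[]
Obs: 1714-05-31
Act: filer.scanf[p='/caflit']
Obs: [stu/]


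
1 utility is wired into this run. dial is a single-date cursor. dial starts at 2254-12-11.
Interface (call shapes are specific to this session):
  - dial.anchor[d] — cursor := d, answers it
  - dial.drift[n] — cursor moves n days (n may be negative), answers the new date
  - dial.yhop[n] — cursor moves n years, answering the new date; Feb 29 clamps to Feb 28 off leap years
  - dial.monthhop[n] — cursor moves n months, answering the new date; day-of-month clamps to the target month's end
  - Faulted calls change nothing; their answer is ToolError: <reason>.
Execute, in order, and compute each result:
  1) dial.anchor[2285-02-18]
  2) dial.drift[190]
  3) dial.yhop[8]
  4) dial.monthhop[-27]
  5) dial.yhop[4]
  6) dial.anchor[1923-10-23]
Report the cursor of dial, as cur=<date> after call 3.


Next I call dial.anchor using d='2285-02-18', and see 2285-02-18.
Then dial.drift using n='190', yielding 2285-08-27.
Now I run dial.yhop using n='8', and get 2293-08-27.
Using dial.monthhop using n='-27', which returns 2291-05-27.
Using dial.yhop using n='4', → 2295-05-27.
Invoking dial.anchor using d='1923-10-23', and get 1923-10-23.

Answer: cur=2293-08-27


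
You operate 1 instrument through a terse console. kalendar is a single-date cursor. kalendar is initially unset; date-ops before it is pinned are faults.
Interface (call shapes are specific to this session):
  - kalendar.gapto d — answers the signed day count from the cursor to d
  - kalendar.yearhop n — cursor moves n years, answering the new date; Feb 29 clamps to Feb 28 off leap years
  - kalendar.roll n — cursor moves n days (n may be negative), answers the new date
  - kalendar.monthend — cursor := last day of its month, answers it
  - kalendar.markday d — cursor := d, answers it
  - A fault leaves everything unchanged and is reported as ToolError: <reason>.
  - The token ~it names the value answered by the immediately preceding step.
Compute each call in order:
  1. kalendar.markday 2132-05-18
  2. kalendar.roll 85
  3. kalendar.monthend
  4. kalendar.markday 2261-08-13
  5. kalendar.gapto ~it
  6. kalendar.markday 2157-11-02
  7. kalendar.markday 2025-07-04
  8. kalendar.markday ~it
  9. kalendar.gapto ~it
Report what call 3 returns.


Answer: 2132-08-31

Derivation:
I invoke markday with d='2132-05-18': 2132-05-18.
I use roll with n='85', yielding 2132-08-11.
Using monthend, which returns 2132-08-31.
I try markday with d='2261-08-13', yielding 2261-08-13.
Invoking gapto with d='~it', and see 0.
I call markday with d='2157-11-02', giving 2157-11-02.
Using markday with d='2025-07-04', giving 2025-07-04.
I run markday with d='~it', yielding 2025-07-04.
Next I call gapto with d='~it': 0.


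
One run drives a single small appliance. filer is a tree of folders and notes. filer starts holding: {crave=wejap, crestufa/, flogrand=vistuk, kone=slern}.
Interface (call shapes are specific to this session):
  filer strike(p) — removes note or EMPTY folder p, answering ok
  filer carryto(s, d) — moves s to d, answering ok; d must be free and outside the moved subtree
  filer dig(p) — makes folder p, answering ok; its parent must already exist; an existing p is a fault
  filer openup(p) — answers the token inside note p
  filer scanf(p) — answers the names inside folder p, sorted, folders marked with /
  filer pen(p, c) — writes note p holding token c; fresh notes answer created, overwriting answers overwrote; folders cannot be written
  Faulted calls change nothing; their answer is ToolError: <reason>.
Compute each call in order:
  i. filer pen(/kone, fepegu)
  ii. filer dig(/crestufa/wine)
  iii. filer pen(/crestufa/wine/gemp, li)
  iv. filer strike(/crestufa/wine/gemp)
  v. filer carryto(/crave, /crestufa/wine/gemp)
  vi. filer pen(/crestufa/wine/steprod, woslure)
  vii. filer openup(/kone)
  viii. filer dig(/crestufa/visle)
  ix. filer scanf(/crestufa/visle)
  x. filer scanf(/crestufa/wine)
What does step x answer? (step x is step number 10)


-- 1. filer pen(p→/kone, c→fepegu) == overwrote
-- 2. filer dig(p→/crestufa/wine) == ok
-- 3. filer pen(p→/crestufa/wine/gemp, c→li) == created
-- 4. filer strike(p→/crestufa/wine/gemp) == ok
-- 5. filer carryto(s→/crave, d→/crestufa/wine/gemp) == ok
-- 6. filer pen(p→/crestufa/wine/steprod, c→woslure) == created
-- 7. filer openup(p→/kone) == fepegu
-- 8. filer dig(p→/crestufa/visle) == ok
-- 9. filer scanf(p→/crestufa/visle) == []
-- 10. filer scanf(p→/crestufa/wine) == [gemp, steprod]

Answer: [gemp, steprod]


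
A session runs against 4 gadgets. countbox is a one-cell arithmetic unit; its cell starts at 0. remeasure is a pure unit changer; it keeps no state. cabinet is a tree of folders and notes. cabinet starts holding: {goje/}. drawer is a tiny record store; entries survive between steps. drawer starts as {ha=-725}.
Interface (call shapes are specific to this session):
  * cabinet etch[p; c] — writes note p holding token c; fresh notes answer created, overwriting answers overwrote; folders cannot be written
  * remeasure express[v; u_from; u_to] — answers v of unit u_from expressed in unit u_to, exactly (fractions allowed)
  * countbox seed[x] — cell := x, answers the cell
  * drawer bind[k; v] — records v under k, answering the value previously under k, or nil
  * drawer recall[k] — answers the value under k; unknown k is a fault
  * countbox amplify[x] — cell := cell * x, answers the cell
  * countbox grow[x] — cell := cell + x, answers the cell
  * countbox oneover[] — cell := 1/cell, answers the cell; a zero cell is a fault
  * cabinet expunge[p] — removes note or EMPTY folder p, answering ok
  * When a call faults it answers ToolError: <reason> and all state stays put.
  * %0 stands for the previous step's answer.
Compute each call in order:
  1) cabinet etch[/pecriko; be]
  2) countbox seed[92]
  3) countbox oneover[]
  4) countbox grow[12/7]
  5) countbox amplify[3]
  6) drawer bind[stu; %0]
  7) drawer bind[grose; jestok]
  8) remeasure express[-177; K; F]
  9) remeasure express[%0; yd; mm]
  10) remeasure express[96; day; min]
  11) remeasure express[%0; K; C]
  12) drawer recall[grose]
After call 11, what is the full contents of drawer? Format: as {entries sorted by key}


% cabinet etch(p='/pecriko', c='be') : created
% countbox seed(x='92') : 92
% countbox oneover() : 1/92
% countbox grow(x='12/7') : 1111/644
% countbox amplify(x='3') : 3333/644
% drawer bind(k='stu', v='%0') : nil
% drawer bind(k='grose', v='jestok') : nil
% remeasure express(v='-177', u_from='K', u_to='F') : -77827/100
% remeasure express(v='%0', u_from='yd', u_to='mm') : -88956261/125
% remeasure express(v='96', u_from='day', u_to='min') : 138240
% remeasure express(v='%0', u_from='K', u_to='C') : 2759337/20
% drawer recall(k='grose') : jestok

Answer: {grose=jestok, ha=-725, stu=3333/644}


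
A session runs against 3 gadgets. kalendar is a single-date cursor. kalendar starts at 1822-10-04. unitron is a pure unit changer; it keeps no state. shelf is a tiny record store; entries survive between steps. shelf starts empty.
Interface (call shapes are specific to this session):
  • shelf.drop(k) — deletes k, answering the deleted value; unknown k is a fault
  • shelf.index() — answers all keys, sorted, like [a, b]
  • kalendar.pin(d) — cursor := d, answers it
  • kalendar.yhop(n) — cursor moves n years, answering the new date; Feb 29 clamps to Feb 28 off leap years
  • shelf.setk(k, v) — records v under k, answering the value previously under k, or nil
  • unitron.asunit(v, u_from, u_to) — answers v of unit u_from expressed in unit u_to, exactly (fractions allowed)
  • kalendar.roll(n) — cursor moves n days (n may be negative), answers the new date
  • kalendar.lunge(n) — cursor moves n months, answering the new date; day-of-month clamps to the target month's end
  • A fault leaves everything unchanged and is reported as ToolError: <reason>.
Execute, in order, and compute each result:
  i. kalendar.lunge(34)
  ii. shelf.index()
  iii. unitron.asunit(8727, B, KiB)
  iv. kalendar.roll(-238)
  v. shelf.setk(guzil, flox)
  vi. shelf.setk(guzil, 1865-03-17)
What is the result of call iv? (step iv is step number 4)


Answer: 1824-12-09

Derivation:
>>> kalendar.lunge n→34
  1825-08-04
>>> shelf.index
  []
>>> unitron.asunit v→8727 u_from→B u_to→KiB
  8727/1024
>>> kalendar.roll n→-238
  1824-12-09
>>> shelf.setk k→guzil v→flox
  nil
>>> shelf.setk k→guzil v→1865-03-17
  flox


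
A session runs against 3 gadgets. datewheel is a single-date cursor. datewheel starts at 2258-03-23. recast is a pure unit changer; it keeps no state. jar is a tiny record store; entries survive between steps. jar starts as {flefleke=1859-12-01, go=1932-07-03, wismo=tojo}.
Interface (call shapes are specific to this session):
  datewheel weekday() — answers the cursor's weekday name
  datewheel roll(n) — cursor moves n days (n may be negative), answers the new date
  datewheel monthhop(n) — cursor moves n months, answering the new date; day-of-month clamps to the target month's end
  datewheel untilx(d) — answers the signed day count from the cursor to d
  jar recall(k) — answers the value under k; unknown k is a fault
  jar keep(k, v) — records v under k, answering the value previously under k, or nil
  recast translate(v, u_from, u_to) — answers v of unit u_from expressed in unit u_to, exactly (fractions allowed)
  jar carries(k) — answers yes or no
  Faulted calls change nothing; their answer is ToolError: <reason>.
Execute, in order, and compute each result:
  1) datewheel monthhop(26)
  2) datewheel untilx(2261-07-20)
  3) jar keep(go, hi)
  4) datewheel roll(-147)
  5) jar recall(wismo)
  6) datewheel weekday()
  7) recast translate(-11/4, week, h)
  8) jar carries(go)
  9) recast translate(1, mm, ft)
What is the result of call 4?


[in] datewheel monthhop n=26
  2260-05-23
[in] datewheel untilx d=2261-07-20
  423
[in] jar keep k=go v=hi
  1932-07-03
[in] datewheel roll n=-147
  2259-12-28
[in] jar recall k=wismo
  tojo
[in] datewheel weekday
  Wednesday
[in] recast translate v=-11/4 u_from=week u_to=h
  -462
[in] jar carries k=go
  yes
[in] recast translate v=1 u_from=mm u_to=ft
  5/1524

Answer: 2259-12-28


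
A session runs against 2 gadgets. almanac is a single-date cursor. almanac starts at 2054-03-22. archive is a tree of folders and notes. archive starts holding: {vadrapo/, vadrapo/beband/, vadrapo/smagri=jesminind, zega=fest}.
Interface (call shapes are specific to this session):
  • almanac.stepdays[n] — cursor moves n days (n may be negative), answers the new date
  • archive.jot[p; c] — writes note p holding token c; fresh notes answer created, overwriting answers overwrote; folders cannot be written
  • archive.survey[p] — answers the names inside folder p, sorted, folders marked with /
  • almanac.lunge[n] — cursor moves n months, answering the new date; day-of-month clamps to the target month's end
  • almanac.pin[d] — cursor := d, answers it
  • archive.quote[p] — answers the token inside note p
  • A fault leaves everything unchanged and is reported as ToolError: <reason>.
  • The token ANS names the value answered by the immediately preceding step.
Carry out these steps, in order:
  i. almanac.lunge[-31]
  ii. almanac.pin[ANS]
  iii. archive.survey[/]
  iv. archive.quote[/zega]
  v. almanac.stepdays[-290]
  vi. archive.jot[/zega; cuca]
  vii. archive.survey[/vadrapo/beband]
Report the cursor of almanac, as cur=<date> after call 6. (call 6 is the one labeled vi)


$ almanac.lunge n='-31'
[out] 2051-08-22
$ almanac.pin d='ANS'
[out] 2051-08-22
$ archive.survey p='/'
[out] [vadrapo/, zega]
$ archive.quote p='/zega'
[out] fest
$ almanac.stepdays n='-290'
[out] 2050-11-05
$ archive.jot p='/zega' c='cuca'
[out] overwrote
$ archive.survey p='/vadrapo/beband'
[out] []

Answer: cur=2050-11-05


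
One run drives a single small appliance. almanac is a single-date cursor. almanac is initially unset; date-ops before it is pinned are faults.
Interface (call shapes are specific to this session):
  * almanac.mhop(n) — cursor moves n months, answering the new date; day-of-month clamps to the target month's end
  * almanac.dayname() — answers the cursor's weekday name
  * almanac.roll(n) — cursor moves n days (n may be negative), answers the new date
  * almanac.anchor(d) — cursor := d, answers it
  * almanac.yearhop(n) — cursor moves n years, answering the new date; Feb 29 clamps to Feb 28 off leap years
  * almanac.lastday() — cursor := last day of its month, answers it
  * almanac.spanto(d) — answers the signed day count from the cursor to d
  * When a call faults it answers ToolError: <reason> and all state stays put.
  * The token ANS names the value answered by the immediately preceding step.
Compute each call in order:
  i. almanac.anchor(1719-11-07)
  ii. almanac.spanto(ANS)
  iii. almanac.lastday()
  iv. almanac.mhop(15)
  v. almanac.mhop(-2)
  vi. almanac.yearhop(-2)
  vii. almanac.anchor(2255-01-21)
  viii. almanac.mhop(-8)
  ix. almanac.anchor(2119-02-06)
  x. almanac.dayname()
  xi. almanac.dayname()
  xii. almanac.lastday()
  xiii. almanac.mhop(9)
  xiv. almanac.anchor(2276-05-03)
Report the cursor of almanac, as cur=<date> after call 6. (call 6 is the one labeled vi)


Answer: cur=1718-12-28

Derivation:
Next I call anchor with 1719-11-07, yielding 1719-11-07.
Now I run spanto with ANS, and get 0.
Then lastday, yielding 1719-11-30.
Invoking mhop with 15: 1721-02-28.
Now I run mhop with -2, → 1720-12-28.
Calling yearhop with -2, which returns 1718-12-28.
I use anchor with 2255-01-21, and get 2255-01-21.
Now I run mhop with -8: 2254-05-21.
I use anchor with 2119-02-06, and see 2119-02-06.
I call dayname, and get Monday.
Now I run dayname, and observe Monday.
I invoke lastday(), and see 2119-02-28.
I call mhop with 9, which returns 2119-11-28.
I invoke anchor with 2276-05-03, yielding 2276-05-03.


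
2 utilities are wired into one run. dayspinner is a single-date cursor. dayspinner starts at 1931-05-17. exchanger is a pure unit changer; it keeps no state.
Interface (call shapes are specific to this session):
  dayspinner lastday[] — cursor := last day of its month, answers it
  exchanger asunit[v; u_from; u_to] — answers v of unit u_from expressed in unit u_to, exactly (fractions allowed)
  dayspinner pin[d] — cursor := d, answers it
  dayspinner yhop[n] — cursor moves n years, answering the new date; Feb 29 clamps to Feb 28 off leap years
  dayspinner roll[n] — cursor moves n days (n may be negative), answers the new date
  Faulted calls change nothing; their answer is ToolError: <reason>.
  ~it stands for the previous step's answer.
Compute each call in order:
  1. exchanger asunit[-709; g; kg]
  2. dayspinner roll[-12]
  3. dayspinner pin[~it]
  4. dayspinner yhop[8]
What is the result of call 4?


Answer: 1939-05-05

Derivation:
Do: exchanger asunit[v='-709'; u_from='g'; u_to='kg']
See: -709/1000
Do: dayspinner roll[n='-12']
See: 1931-05-05
Do: dayspinner pin[d='~it']
See: 1931-05-05
Do: dayspinner yhop[n='8']
See: 1939-05-05


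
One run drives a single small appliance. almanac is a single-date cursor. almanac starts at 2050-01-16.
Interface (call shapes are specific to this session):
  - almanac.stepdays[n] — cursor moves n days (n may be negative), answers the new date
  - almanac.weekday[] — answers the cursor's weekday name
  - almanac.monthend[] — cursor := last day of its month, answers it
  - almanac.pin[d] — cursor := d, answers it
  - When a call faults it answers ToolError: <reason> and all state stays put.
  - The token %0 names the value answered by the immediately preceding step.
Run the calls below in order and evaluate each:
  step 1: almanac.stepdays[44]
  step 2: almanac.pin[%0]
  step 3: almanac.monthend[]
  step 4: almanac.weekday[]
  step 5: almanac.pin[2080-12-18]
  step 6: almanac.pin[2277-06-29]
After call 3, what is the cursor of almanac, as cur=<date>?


Answer: cur=2050-03-31

Derivation:
# 1. stepdays(n→44) => 2050-03-01
# 2. pin(d→%0) => 2050-03-01
# 3. monthend() => 2050-03-31
# 4. weekday() => Thursday
# 5. pin(d→2080-12-18) => 2080-12-18
# 6. pin(d→2277-06-29) => 2277-06-29


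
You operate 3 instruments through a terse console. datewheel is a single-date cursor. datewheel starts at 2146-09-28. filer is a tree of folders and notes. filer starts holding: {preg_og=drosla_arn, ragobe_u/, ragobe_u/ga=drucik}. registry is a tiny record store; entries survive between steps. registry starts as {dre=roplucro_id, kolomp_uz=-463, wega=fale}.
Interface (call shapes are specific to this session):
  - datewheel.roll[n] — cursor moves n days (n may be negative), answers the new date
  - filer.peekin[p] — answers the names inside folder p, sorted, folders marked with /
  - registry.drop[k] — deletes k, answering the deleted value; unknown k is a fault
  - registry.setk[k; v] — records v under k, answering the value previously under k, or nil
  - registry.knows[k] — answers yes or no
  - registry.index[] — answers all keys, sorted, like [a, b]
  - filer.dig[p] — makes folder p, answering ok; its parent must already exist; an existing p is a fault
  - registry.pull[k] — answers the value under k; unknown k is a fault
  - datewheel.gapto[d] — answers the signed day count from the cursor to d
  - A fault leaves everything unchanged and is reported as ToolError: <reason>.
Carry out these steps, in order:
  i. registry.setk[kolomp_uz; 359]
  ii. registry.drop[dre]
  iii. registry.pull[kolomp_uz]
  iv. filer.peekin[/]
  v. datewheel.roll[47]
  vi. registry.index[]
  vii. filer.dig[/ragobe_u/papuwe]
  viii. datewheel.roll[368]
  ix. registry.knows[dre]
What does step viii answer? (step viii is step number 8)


Answer: 2147-11-17

Derivation:
·→ registry.setk(k='kolomp_uz', v='359')
·← -463
·→ registry.drop(k='dre')
·← roplucro_id
·→ registry.pull(k='kolomp_uz')
·← 359
·→ filer.peekin(p='/')
·← [preg_og, ragobe_u/]
·→ datewheel.roll(n='47')
·← 2146-11-14
·→ registry.index()
·← [kolomp_uz, wega]
·→ filer.dig(p='/ragobe_u/papuwe')
·← ok
·→ datewheel.roll(n='368')
·← 2147-11-17
·→ registry.knows(k='dre')
·← no


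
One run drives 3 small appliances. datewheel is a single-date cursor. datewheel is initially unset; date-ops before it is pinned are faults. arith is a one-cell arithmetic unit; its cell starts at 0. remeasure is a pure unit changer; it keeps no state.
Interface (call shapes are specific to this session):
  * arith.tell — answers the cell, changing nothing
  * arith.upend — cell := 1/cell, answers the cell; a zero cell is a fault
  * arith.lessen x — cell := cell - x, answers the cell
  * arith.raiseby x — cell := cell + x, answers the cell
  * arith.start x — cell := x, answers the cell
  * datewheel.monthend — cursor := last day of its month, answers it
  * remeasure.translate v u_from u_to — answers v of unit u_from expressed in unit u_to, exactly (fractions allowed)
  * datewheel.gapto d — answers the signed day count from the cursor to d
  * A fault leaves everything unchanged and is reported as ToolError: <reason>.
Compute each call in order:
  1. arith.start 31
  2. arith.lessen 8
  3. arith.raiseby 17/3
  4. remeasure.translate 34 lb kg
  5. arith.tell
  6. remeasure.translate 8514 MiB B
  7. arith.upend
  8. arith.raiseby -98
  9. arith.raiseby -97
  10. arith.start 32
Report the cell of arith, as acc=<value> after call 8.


Answer: acc=-8425/86

Derivation:
I use arith.start(x→31), and see 31.
I try arith.lessen(x→8), yielding 23.
Then arith.raiseby(x→17/3), giving 86/3.
I invoke remeasure.translate(v→34, u_from→lb, u_to→kg), and see 771107029/50000000.
I call arith.tell, and see 86/3.
Invoking remeasure.translate(v→8514, u_from→MiB, u_to→B): 8927576064.
Now I run arith.upend(), → 3/86.
Next I call arith.raiseby(x→-98), and get -8425/86.
Calling arith.raiseby(x→-97), and observe -16767/86.
I run arith.start(x→32), giving 32.


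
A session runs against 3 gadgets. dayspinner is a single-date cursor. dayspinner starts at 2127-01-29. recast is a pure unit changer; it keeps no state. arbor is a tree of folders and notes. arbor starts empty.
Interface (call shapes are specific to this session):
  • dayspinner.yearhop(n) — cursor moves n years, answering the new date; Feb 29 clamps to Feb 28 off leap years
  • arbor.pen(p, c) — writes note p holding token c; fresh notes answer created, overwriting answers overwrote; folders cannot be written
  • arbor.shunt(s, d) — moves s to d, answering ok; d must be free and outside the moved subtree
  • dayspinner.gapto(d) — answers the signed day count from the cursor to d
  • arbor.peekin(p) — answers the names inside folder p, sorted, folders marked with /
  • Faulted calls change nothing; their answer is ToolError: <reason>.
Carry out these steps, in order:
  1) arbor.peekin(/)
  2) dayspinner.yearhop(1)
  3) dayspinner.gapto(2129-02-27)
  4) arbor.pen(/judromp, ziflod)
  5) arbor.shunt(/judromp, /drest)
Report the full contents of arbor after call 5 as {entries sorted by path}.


Step: arbor.peekin[p=/]
Result: []
Step: dayspinner.yearhop[n=1]
Result: 2128-01-29
Step: dayspinner.gapto[d=2129-02-27]
Result: 395
Step: arbor.pen[p=/judromp; c=ziflod]
Result: created
Step: arbor.shunt[s=/judromp; d=/drest]
Result: ok

Answer: {drest=ziflod}


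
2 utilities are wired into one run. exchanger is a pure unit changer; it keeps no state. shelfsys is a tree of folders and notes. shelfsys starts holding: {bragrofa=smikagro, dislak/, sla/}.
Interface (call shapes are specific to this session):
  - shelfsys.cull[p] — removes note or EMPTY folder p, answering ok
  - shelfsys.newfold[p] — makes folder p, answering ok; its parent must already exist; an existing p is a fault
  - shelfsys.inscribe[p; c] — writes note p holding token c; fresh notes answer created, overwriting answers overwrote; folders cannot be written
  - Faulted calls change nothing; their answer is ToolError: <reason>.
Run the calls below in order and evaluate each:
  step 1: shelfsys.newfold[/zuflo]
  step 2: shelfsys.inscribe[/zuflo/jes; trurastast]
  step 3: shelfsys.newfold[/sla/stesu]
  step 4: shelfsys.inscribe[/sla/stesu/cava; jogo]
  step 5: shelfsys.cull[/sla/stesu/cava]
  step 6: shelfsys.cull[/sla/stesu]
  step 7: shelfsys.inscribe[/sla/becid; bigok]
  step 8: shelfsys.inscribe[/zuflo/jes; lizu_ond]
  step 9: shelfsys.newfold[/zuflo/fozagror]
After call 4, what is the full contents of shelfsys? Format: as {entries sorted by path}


$ shelfsys.newfold p='/zuflo'
[out] ok
$ shelfsys.inscribe p='/zuflo/jes' c='trurastast'
[out] created
$ shelfsys.newfold p='/sla/stesu'
[out] ok
$ shelfsys.inscribe p='/sla/stesu/cava' c='jogo'
[out] created
$ shelfsys.cull p='/sla/stesu/cava'
[out] ok
$ shelfsys.cull p='/sla/stesu'
[out] ok
$ shelfsys.inscribe p='/sla/becid' c='bigok'
[out] created
$ shelfsys.inscribe p='/zuflo/jes' c='lizu_ond'
[out] overwrote
$ shelfsys.newfold p='/zuflo/fozagror'
[out] ok

Answer: {bragrofa=smikagro, dislak/, sla/, sla/stesu/, sla/stesu/cava=jogo, zuflo/, zuflo/jes=trurastast}


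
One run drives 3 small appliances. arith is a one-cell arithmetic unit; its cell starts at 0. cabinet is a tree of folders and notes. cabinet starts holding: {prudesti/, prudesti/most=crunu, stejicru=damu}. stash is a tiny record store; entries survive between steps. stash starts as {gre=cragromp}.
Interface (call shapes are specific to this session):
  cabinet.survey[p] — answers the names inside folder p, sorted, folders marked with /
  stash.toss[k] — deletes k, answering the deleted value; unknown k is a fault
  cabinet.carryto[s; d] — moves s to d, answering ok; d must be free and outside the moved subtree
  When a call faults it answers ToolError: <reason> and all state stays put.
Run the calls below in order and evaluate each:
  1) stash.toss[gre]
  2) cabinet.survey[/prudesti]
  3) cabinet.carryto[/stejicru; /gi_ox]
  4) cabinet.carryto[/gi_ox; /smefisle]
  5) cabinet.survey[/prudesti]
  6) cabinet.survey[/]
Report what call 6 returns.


-- toss(k→gre) ~> cragromp
-- survey(p→/prudesti) ~> [most]
-- carryto(s→/stejicru, d→/gi_ox) ~> ok
-- carryto(s→/gi_ox, d→/smefisle) ~> ok
-- survey(p→/prudesti) ~> [most]
-- survey(p→/) ~> [prudesti/, smefisle]

Answer: [prudesti/, smefisle]


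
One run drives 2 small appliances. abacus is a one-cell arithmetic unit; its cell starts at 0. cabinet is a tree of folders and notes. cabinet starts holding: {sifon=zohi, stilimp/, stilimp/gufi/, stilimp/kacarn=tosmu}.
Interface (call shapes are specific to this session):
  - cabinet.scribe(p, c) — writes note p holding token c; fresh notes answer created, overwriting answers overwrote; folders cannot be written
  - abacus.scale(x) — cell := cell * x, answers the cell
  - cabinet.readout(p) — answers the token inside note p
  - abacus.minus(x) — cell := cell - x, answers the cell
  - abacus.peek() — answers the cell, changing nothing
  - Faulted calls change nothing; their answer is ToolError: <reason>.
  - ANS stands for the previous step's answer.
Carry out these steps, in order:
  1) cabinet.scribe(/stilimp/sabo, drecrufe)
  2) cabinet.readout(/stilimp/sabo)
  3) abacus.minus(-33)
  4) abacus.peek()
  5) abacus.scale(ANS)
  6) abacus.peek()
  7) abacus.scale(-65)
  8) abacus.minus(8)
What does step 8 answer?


Answer: -70793

Derivation:
% scribe(p→/stilimp/sabo, c→drecrufe) == created
% readout(p→/stilimp/sabo) == drecrufe
% minus(x→-33) == 33
% peek() == 33
% scale(x→ANS) == 1089
% peek() == 1089
% scale(x→-65) == -70785
% minus(x→8) == -70793


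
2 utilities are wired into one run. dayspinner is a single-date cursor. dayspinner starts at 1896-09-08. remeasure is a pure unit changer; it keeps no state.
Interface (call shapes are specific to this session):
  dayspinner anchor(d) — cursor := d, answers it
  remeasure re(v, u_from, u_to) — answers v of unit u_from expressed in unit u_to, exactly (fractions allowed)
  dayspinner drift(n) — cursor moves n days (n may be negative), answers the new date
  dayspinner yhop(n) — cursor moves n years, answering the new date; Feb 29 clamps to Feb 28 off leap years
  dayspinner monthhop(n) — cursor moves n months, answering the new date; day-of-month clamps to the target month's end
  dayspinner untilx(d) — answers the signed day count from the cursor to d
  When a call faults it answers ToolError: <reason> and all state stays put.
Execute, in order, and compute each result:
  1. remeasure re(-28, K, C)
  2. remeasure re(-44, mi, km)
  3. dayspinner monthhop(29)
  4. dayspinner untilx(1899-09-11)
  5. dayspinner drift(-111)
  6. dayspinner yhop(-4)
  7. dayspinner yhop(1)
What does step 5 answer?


Answer: 1898-10-20

Derivation:
# 1. remeasure re(v→-28, u_from→K, u_to→C) ~> -6023/20
# 2. remeasure re(v→-44, u_from→mi, u_to→km) ~> -1106424/15625
# 3. dayspinner monthhop(n→29) ~> 1899-02-08
# 4. dayspinner untilx(d→1899-09-11) ~> 215
# 5. dayspinner drift(n→-111) ~> 1898-10-20
# 6. dayspinner yhop(n→-4) ~> 1894-10-20
# 7. dayspinner yhop(n→1) ~> 1895-10-20


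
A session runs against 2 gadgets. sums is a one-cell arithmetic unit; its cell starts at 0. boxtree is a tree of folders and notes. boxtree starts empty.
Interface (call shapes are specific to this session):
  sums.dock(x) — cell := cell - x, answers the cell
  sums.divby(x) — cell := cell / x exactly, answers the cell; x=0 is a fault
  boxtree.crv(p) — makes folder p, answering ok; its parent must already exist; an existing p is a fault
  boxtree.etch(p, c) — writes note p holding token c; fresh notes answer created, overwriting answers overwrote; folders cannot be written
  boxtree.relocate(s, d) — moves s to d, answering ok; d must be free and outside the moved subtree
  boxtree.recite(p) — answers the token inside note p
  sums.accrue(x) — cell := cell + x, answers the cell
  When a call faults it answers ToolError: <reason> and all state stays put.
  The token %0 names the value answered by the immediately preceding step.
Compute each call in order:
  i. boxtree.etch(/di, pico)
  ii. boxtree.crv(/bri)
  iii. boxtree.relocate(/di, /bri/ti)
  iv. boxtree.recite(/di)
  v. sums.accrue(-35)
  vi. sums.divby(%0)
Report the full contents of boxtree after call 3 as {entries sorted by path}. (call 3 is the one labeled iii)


·→ etch(p=/di, c=pico)
·← created
·→ crv(p=/bri)
·← ok
·→ relocate(s=/di, d=/bri/ti)
·← ok
·→ recite(p=/di)
·← ToolError: not found
·→ accrue(x=-35)
·← -35
·→ divby(x=%0)
·← 1

Answer: {bri/, bri/ti=pico}


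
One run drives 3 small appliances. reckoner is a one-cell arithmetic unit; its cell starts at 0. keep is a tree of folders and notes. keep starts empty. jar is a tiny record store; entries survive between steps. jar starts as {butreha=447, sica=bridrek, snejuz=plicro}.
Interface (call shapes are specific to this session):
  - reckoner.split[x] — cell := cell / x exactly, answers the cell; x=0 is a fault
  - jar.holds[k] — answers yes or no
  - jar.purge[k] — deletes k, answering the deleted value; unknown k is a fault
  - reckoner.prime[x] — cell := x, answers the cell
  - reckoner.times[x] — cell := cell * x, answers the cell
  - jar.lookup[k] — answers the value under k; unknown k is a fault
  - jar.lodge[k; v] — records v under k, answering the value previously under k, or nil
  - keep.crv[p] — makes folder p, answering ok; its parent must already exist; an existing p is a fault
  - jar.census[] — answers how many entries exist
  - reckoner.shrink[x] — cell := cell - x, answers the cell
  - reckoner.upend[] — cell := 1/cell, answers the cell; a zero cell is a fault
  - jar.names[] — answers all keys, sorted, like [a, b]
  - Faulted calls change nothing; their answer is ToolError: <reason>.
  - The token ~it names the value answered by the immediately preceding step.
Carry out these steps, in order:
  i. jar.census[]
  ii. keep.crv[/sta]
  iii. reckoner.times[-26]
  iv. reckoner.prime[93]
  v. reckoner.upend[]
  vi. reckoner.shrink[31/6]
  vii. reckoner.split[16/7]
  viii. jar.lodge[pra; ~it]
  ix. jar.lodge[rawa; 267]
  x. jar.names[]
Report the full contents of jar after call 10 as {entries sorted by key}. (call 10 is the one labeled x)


Answer: {butreha=447, pra=-6713/2976, rawa=267, sica=bridrek, snejuz=plicro}

Derivation:
==> jar.census()
<== 3
==> keep.crv(p: /sta)
<== ok
==> reckoner.times(x: -26)
<== 0
==> reckoner.prime(x: 93)
<== 93
==> reckoner.upend()
<== 1/93
==> reckoner.shrink(x: 31/6)
<== -959/186
==> reckoner.split(x: 16/7)
<== -6713/2976
==> jar.lodge(k: pra, v: ~it)
<== nil
==> jar.lodge(k: rawa, v: 267)
<== nil
==> jar.names()
<== [butreha, pra, rawa, sica, snejuz]


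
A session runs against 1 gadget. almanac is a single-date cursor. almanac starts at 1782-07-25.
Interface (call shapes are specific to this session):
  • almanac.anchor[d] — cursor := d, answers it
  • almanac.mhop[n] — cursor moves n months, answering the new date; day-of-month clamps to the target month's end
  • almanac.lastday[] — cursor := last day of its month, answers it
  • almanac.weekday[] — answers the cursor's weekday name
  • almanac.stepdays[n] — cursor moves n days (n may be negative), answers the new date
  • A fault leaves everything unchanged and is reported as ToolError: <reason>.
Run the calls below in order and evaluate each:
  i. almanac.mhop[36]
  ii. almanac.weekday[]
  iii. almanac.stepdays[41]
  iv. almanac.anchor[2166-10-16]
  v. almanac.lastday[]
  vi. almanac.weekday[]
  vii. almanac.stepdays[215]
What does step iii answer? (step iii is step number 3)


Act: almanac.mhop[n→36]
Obs: 1785-07-25
Act: almanac.weekday[]
Obs: Monday
Act: almanac.stepdays[n→41]
Obs: 1785-09-04
Act: almanac.anchor[d→2166-10-16]
Obs: 2166-10-16
Act: almanac.lastday[]
Obs: 2166-10-31
Act: almanac.weekday[]
Obs: Friday
Act: almanac.stepdays[n→215]
Obs: 2167-06-03

Answer: 1785-09-04


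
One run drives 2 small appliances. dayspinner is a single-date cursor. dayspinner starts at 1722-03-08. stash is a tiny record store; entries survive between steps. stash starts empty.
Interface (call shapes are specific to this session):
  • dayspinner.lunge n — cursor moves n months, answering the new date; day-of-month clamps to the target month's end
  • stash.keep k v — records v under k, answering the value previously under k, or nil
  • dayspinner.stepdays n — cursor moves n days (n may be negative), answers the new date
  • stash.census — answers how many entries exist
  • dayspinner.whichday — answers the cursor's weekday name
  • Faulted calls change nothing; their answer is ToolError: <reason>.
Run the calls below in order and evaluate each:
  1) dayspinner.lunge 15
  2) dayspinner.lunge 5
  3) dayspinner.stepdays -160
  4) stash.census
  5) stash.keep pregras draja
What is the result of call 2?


Answer: 1723-11-08

Derivation:
Step: lunge[15]
Result: 1723-06-08
Step: lunge[5]
Result: 1723-11-08
Step: stepdays[-160]
Result: 1723-06-01
Step: census[]
Result: 0
Step: keep[pregras; draja]
Result: nil


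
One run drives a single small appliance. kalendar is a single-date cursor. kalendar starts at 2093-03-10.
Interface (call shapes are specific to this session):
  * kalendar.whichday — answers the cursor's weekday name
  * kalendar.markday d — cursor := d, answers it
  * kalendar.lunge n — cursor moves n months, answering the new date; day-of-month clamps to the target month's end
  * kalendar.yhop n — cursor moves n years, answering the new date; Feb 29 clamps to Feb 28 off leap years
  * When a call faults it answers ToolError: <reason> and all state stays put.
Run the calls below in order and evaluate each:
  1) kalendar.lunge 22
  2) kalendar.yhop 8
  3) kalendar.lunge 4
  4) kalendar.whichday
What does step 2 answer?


Do: kalendar.lunge[n: 22]
See: 2095-01-10
Do: kalendar.yhop[n: 8]
See: 2103-01-10
Do: kalendar.lunge[n: 4]
See: 2103-05-10
Do: kalendar.whichday[]
See: Thursday

Answer: 2103-01-10
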